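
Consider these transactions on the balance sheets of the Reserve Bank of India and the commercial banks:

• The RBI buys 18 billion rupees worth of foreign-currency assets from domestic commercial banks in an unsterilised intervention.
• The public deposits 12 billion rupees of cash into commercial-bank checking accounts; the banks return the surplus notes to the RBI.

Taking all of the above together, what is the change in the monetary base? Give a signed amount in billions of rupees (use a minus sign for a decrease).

RBI balance sheet:
  Assets:      Foreign assets +18B
  Liabilities: Bank reserves +30B, Currency in circulation −12B
Monetary base = currency + reserves: −12B + (+30B) = +18 billion.

+18 billion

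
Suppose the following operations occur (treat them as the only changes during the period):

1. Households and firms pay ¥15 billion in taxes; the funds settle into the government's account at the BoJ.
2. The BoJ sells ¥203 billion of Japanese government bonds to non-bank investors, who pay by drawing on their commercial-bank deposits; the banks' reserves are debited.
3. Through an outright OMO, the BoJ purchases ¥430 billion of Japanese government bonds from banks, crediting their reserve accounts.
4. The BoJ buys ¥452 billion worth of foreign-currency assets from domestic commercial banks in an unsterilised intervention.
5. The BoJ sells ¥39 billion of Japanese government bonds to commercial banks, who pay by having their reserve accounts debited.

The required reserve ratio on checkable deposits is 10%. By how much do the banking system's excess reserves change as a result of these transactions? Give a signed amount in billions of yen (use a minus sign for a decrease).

Government account inflow ¥15 billion: reserves −¥15B, deposits −¥15B.
Asset sale (to non-banks) ¥203 billion: reserves −¥203B, deposits −¥203B.
OMO purchase (from banks) ¥430 billion: reserves +¥430B, deposits 0.
FX purchase ¥452 billion: reserves +¥452B, deposits 0.
OMO sale (to banks) ¥39 billion: reserves −¥39B, deposits 0.
Totals: Δreserves = +¥625B, Δdeposits = −¥218B.
Δrequired reserves = 10% × −¥218B = −¥21.8B.
Δexcess reserves = Δreserves − Δrequired = +¥625B − (−¥21.8B) = +¥646.8 billion.

+¥646.8 billion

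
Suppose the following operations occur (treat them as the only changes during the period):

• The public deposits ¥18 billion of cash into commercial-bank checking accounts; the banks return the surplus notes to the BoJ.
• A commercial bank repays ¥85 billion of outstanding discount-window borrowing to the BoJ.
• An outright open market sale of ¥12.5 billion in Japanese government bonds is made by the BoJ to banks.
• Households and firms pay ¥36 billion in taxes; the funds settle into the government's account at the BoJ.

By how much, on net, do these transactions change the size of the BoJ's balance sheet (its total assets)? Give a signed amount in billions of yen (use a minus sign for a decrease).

-¥97.5 billion

Currency deposit ¥18 billion: only the composition of liabilities changes → 0.
Discount-window repayment ¥85 billion: a BoJ asset is shed → −¥85B.
OMO sale (to banks) ¥12.5 billion: a BoJ asset is shed → −¥12.5B.
Government account inflow ¥36 billion: only the composition of liabilities changes → 0.
Net: 0 − 85 − 12.5 + 0 = -¥97.5 billion.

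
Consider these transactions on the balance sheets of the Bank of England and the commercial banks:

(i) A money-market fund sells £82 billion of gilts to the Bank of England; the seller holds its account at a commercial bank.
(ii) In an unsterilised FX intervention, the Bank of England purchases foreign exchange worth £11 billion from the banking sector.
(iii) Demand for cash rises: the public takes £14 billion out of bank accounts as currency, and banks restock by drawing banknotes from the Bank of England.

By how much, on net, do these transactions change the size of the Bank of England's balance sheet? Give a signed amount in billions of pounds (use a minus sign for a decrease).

+£93 billion

Asset purchase (from non-banks) £82 billion: a Bank of England asset is acquired → +£82B.
FX purchase £11 billion: a Bank of England asset is acquired → +£11B.
Currency withdrawal £14 billion: only the composition of liabilities changes → 0.
Net: 82 + 11 + 0 = +£93 billion.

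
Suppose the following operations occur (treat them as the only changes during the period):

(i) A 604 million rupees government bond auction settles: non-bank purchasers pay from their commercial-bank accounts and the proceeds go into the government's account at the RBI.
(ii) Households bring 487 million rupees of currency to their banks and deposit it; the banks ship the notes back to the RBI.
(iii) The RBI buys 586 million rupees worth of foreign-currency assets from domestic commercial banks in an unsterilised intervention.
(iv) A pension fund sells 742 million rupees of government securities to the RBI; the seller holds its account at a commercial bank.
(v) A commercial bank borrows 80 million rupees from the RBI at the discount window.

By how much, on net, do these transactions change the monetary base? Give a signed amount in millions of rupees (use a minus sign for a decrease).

+804 million

RBI balance sheet:
  Assets:      Securities +742M, Loans to banks +80M, Foreign assets +586M
  Liabilities: Bank reserves +1291M, Currency in circulation −487M, Government deposits +604M
Commercial banking system:
  Assets:      Reserves at CB +1291M, Foreign assets −586M
  Liabilities: Checkable deposits +625M, Borrowings from CB +80M
Monetary base = currency + reserves: −487M + (+1291M) = +804 million.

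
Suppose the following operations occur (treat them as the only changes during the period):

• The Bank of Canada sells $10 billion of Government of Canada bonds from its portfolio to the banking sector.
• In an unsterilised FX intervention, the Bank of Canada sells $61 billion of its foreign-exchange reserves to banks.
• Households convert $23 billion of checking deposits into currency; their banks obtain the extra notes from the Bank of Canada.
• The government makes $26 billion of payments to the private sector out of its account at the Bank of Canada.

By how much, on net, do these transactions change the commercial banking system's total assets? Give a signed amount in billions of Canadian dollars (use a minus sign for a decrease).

Bank of Canada balance sheet:
  Assets:      Securities −$10B, Foreign assets −$61B
  Liabilities: Bank reserves −$68B, Currency in circulation +$23B, Government deposits −$26B
Commercial banking system:
  Assets:      Reserves at CB −$68B, Securities +$10B, Foreign assets +$61B
  Liabilities: Checkable deposits +$3B
Change in total bank assets = +$3 billion.

+$3 billion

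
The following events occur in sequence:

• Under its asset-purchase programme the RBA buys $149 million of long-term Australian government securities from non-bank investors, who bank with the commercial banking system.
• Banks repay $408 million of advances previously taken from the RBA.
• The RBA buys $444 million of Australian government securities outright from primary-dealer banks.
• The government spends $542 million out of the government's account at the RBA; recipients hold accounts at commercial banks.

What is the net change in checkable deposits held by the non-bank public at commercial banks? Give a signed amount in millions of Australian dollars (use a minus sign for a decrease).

Asset purchase (from non-banks) $149 million: non-bank counterparties' bank balances rise → +$149M.
Discount-window repayment $408 million: the counterparty is a bank, so public deposits are unchanged → 0.
OMO purchase (from banks) $444 million: the counterparty is a bank, so public deposits are unchanged → 0.
Government spending $542 million: non-bank counterparties' bank balances rise → +$542M.
Net: 149 + 0 + 0 + 542 = +$691 million.

+$691 million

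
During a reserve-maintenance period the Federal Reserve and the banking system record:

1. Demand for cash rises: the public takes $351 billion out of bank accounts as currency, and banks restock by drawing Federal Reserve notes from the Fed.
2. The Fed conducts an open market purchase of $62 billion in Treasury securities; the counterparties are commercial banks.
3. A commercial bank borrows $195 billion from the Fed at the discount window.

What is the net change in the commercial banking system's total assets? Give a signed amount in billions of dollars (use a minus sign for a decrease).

Fed balance sheet:
  Assets:      Securities +$62B, Loans to banks +$195B
  Liabilities: Bank reserves −$94B, Currency in circulation +$351B
Commercial banking system:
  Assets:      Reserves at CB −$94B, Securities −$62B
  Liabilities: Checkable deposits −$351B, Borrowings from CB +$195B
Change in total bank assets = -$156 billion.

-$156 billion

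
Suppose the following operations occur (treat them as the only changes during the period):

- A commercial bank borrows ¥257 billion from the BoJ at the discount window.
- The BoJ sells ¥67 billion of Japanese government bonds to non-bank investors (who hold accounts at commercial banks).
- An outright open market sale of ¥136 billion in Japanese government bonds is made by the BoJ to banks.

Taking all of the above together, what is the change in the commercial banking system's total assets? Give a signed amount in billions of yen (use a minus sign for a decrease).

Discount-window loan ¥257 billion: bank balance sheets expand → +¥257B.
Asset sale (to non-banks) ¥67 billion: bank balance sheets shrink → −¥67B.
OMO sale (to banks) ¥136 billion: just an asset swap on bank balance sheets → 0.
Net: 257 − 67 + 0 = +¥190 billion.

+¥190 billion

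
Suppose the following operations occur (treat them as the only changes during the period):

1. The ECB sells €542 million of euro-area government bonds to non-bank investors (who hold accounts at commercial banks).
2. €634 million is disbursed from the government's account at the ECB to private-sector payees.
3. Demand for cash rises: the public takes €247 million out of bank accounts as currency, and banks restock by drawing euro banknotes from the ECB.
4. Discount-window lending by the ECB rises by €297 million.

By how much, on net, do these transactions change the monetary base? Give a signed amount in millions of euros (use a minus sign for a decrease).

+€389 million

ECB balance sheet:
  Assets:      Securities −€542M, Loans to banks +€297M
  Liabilities: Bank reserves +€142M, Currency in circulation +€247M, Government deposits −€634M
Commercial banking system:
  Assets:      Reserves at CB +€142M
  Liabilities: Checkable deposits −€155M, Borrowings from CB +€297M
Monetary base = currency + reserves: +€247M + (+€142M) = +€389 million.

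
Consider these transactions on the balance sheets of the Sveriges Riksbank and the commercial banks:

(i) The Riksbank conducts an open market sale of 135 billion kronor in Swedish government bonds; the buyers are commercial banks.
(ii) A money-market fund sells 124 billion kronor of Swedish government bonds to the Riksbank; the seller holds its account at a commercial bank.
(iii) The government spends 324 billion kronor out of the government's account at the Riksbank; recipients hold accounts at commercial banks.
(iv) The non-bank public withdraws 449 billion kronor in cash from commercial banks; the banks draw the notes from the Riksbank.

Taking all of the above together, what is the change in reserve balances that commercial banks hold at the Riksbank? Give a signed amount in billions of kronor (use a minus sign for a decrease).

-136 billion

Riksbank balance sheet:
  Assets:      Securities −11B
  Liabilities: Bank reserves −136B, Currency in circulation +449B, Government deposits −324B
Commercial banking system:
  Assets:      Reserves at CB −136B, Securities +135B
  Liabilities: Checkable deposits −1B
So the change in reserve balances that commercial banks hold at the Riksbank is -136 billion.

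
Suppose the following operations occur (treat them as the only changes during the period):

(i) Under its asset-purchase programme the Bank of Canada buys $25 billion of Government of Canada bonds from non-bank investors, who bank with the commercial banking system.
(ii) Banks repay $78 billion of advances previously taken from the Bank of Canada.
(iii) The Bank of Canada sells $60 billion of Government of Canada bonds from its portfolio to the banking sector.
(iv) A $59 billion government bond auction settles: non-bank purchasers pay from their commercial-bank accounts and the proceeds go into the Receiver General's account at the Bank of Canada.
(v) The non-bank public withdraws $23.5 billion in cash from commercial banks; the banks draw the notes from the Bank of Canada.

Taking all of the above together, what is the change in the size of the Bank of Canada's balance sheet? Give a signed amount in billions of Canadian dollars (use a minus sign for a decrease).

-$113 billion

Bank of Canada balance sheet:
  Assets:      Securities −$35B, Loans to banks −$78B
  Liabilities: Bank reserves −$195.5B, Currency in circulation +$23.5B, Government deposits +$59B
Commercial banking system:
  Assets:      Reserves at CB −$195.5B, Securities +$60B
  Liabilities: Checkable deposits −$57.5B, Borrowings from CB −$78B
Change in total Bank of Canada assets = -$113 billion.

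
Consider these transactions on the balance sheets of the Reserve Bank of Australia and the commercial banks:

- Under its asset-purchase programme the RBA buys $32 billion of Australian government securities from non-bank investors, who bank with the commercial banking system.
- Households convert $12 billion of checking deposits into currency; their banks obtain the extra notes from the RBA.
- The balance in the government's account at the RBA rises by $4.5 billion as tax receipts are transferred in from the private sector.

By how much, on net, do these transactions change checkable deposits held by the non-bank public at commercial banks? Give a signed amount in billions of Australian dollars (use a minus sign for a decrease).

RBA balance sheet:
  Assets:      Securities +$32B
  Liabilities: Bank reserves +$15.5B, Currency in circulation +$12B, Government deposits +$4.5B
Commercial banking system:
  Assets:      Reserves at CB +$15.5B
  Liabilities: Checkable deposits +$15.5B
So the change in checkable deposits held by the non-bank public at commercial banks is +$15.5 billion.

+$15.5 billion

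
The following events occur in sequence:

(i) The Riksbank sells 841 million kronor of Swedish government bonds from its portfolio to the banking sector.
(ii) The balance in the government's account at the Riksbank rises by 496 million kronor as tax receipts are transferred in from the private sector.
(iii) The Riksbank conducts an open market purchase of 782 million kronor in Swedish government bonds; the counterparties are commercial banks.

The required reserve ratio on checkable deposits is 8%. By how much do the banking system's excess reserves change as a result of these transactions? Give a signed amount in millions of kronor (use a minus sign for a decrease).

OMO sale (to banks) 841 million kronor: reserves −841M, deposits 0.
Government account inflow 496 million kronor: reserves −496M, deposits −496M.
OMO purchase (from banks) 782 million kronor: reserves +782M, deposits 0.
Totals: Δreserves = −555M, Δdeposits = −496M.
Δrequired reserves = 8% × −496M = −39.68M.
Δexcess reserves = Δreserves − Δrequired = −555M − (−39.68M) = -515.32 million.

-515.32 million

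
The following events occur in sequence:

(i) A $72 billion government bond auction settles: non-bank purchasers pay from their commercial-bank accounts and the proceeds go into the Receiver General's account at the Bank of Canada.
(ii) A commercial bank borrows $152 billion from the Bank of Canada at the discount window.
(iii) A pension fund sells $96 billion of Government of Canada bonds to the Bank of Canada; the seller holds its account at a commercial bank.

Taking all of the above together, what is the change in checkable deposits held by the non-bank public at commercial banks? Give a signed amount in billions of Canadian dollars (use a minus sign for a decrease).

+$24 billion

Government account inflow $72 billion: non-bank counterparties' bank balances fall → −$72B.
Discount-window loan $152 billion: the counterparty is a bank, so public deposits are unchanged → 0.
Asset purchase (from non-banks) $96 billion: non-bank counterparties' bank balances rise → +$96B.
Net: −72 + 0 + 96 = +$24 billion.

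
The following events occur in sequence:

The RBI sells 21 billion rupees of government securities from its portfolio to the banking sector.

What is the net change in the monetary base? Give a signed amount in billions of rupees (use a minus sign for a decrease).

RBI balance sheet:
  Assets:      Securities −21B
  Liabilities: Bank reserves −21B
Commercial banking system:
  Assets:      Reserves at CB −21B, Securities +21B
  Liabilities: no change
Monetary base = currency + reserves: 0 + (−21B) = -21 billion.

-21 billion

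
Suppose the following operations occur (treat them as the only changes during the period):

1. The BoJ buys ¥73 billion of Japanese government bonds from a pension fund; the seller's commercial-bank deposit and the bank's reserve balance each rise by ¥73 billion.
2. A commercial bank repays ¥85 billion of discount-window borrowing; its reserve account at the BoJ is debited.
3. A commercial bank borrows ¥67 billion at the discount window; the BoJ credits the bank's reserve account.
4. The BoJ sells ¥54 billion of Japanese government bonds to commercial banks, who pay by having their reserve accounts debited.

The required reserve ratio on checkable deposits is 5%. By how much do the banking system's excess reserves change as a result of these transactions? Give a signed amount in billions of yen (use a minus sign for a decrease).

Asset purchase (from non-banks) ¥73 billion: reserves +¥73B, deposits +¥73B.
Discount-window repayment ¥85 billion: reserves −¥85B, deposits 0.
Discount-window loan ¥67 billion: reserves +¥67B, deposits 0.
OMO sale (to banks) ¥54 billion: reserves −¥54B, deposits 0.
Totals: Δreserves = +¥1B, Δdeposits = +¥73B.
Δrequired reserves = 5% × +¥73B = +¥3.65B.
Δexcess reserves = Δreserves − Δrequired = +¥1B − (+¥3.65B) = -¥2.65 billion.

-¥2.65 billion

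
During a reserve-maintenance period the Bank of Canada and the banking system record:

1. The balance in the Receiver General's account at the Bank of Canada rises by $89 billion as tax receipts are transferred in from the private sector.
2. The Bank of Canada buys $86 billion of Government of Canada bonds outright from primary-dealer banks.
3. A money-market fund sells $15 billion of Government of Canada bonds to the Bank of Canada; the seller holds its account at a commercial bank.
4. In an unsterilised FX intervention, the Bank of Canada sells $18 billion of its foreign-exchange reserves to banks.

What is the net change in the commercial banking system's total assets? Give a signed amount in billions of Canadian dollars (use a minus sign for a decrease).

Government account inflow $89 billion: bank balance sheets shrink → −$89B.
OMO purchase (from banks) $86 billion: just an asset swap on bank balance sheets → 0.
Asset purchase (from non-banks) $15 billion: bank balance sheets expand → +$15B.
FX sale $18 billion: just an asset swap on bank balance sheets → 0.
Net: −89 + 0 + 15 + 0 = -$74 billion.

-$74 billion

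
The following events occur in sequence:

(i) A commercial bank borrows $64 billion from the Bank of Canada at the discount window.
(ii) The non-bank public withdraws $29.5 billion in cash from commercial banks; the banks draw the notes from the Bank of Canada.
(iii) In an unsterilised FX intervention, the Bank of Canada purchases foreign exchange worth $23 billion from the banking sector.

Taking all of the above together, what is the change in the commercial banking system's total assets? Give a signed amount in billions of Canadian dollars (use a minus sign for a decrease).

Bank of Canada balance sheet:
  Assets:      Loans to banks +$64B, Foreign assets +$23B
  Liabilities: Bank reserves +$57.5B, Currency in circulation +$29.5B
Commercial banking system:
  Assets:      Reserves at CB +$57.5B, Foreign assets −$23B
  Liabilities: Checkable deposits −$29.5B, Borrowings from CB +$64B
Change in total bank assets = +$34.5 billion.

+$34.5 billion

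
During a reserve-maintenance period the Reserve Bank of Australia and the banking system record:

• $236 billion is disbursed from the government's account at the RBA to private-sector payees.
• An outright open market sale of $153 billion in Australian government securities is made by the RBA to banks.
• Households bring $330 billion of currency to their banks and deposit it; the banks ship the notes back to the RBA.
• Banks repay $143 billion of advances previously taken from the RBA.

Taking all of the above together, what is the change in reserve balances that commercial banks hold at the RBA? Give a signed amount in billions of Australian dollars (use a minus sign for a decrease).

+$270 billion

Government spending $236 billion: government payments flow into bank reserve accounts → +$236B.
OMO sale (to banks) $153 billion: the buying banks pay out of their reserve balances → −$153B.
Currency deposit $330 billion: returned notes are swapped for reserve credit → +$330B.
Discount-window repayment $143 billion: repayment is debited from reserves → −$143B.
Net: 236 − 153 + 330 − 143 = +$270 billion.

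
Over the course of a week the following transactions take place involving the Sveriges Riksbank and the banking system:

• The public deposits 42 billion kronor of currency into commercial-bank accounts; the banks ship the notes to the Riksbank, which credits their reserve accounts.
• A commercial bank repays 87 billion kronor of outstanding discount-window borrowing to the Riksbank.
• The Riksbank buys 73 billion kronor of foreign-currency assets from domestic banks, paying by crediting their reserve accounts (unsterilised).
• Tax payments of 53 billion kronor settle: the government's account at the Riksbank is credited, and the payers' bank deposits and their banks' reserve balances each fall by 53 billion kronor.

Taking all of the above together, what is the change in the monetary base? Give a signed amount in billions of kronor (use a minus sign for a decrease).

Riksbank balance sheet:
  Assets:      Loans to banks −87B, Foreign assets +73B
  Liabilities: Bank reserves −25B, Currency in circulation −42B, Government deposits +53B
Monetary base = currency + reserves: −42B + (−25B) = -67 billion.

-67 billion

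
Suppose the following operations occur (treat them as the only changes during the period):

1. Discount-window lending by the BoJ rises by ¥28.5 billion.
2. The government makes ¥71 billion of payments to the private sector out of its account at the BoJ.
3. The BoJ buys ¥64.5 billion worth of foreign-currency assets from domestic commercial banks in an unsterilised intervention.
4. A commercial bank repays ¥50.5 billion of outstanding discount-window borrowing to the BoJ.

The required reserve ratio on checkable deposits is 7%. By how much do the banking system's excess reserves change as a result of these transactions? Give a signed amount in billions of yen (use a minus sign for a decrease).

+¥108.53 billion

Discount-window loan ¥28.5 billion: reserves +¥28.5B, deposits 0.
Government spending ¥71 billion: reserves +¥71B, deposits +¥71B.
FX purchase ¥64.5 billion: reserves +¥64.5B, deposits 0.
Discount-window repayment ¥50.5 billion: reserves −¥50.5B, deposits 0.
Totals: Δreserves = +¥113.5B, Δdeposits = +¥71B.
Δrequired reserves = 7% × +¥71B = +¥4.97B.
Δexcess reserves = Δreserves − Δrequired = +¥113.5B − (+¥4.97B) = +¥108.53 billion.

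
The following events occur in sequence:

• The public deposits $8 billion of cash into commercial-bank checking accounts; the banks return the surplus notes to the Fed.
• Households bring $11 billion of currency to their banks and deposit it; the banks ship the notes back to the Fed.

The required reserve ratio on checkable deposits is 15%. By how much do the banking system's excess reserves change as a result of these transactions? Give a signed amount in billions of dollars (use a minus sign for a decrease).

+$16.15 billion

Currency deposit $8 billion: reserves +$8B, deposits +$8B.
Currency deposit $11 billion: reserves +$11B, deposits +$11B.
Totals: Δreserves = +$19B, Δdeposits = +$19B.
Δrequired reserves = 15% × +$19B = +$2.85B.
Δexcess reserves = Δreserves − Δrequired = +$19B − (+$2.85B) = +$16.15 billion.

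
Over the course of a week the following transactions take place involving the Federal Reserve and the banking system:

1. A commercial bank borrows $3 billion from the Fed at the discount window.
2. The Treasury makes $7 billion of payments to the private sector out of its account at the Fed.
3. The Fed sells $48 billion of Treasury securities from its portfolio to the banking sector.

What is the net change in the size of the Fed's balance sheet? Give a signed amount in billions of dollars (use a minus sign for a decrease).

-$45 billion

Fed balance sheet:
  Assets:      Securities −$48B, Loans to banks +$3B
  Liabilities: Bank reserves −$38B, Government deposits −$7B
Change in total Fed assets = -$45 billion.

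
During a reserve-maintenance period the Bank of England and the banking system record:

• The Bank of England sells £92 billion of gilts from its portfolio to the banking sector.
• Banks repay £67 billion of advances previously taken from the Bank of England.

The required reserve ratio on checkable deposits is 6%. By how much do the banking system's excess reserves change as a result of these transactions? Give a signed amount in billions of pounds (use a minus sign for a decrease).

OMO sale (to banks) £92 billion: reserves −£92B, deposits 0.
Discount-window repayment £67 billion: reserves −£67B, deposits 0.
Totals: Δreserves = −£159B, Δdeposits = 0.
Δrequired reserves = 6% × 0 = 0.
Δexcess reserves = Δreserves − Δrequired = −£159B − (0) = -£159 billion.

-£159 billion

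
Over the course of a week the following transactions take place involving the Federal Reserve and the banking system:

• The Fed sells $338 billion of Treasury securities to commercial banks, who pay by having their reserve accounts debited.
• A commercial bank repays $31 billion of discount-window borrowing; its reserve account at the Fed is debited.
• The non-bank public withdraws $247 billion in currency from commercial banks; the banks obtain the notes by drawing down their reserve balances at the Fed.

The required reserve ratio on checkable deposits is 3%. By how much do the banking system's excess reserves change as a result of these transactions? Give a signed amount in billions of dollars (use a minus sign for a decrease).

-$608.59 billion

OMO sale (to banks) $338 billion: reserves −$338B, deposits 0.
Discount-window repayment $31 billion: reserves −$31B, deposits 0.
Currency withdrawal $247 billion: reserves −$247B, deposits −$247B.
Totals: Δreserves = −$616B, Δdeposits = −$247B.
Δrequired reserves = 3% × −$247B = −$7.41B.
Δexcess reserves = Δreserves − Δrequired = −$616B − (−$7.41B) = -$608.59 billion.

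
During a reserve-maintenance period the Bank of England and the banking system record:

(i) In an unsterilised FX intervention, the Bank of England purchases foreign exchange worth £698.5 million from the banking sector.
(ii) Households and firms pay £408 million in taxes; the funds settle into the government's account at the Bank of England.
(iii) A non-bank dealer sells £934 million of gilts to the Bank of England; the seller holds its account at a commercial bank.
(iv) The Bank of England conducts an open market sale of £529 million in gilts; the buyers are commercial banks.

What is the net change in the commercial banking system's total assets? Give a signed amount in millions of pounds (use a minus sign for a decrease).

+£526 million

FX purchase £698.5 million: just an asset swap on bank balance sheets → 0.
Government account inflow £408 million: bank balance sheets shrink → −£408M.
Asset purchase (from non-banks) £934 million: bank balance sheets expand → +£934M.
OMO sale (to banks) £529 million: just an asset swap on bank balance sheets → 0.
Net: 0 − 408 + 934 + 0 = +£526 million.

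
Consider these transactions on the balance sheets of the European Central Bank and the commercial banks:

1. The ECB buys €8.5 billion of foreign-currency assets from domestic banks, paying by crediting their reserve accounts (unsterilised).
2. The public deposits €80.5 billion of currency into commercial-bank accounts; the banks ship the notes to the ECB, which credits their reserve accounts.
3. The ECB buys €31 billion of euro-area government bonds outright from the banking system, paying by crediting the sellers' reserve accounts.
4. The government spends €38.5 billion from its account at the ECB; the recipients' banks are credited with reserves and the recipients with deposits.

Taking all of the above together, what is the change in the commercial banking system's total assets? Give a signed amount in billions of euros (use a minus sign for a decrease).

FX purchase €8.5 billion: just an asset swap on bank balance sheets → 0.
Currency deposit €80.5 billion: bank balance sheets expand → +€80.5B.
OMO purchase (from banks) €31 billion: just an asset swap on bank balance sheets → 0.
Government spending €38.5 billion: bank balance sheets expand → +€38.5B.
Net: 0 + 80.5 + 0 + 38.5 = +€119 billion.

+€119 billion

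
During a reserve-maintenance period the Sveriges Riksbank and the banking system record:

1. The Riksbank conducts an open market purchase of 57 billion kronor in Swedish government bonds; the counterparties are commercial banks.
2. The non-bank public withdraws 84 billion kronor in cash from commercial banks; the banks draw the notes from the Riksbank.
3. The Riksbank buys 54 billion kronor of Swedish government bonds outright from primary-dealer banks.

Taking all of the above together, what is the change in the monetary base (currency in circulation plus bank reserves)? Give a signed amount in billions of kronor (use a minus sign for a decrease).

+111 billion

OMO purchase (from banks) 57 billion kronor: Riksbank balance sheet expands → +57B.
Currency withdrawal 84 billion kronor: just a shift between currency and reserves — both are base money → 0.
OMO purchase (from banks) 54 billion kronor: Riksbank balance sheet expands → +54B.
Net: 57 + 0 + 54 = +111 billion.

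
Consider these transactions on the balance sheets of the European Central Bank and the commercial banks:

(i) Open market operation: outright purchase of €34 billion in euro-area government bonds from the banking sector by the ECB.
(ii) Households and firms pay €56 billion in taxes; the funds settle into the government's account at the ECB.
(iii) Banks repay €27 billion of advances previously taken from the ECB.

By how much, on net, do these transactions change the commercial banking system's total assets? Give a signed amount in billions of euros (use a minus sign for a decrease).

-€83 billion

ECB balance sheet:
  Assets:      Securities +€34B, Loans to banks −€27B
  Liabilities: Bank reserves −€49B, Government deposits +€56B
Commercial banking system:
  Assets:      Reserves at CB −€49B, Securities −€34B
  Liabilities: Checkable deposits −€56B, Borrowings from CB −€27B
Change in total bank assets = -€83 billion.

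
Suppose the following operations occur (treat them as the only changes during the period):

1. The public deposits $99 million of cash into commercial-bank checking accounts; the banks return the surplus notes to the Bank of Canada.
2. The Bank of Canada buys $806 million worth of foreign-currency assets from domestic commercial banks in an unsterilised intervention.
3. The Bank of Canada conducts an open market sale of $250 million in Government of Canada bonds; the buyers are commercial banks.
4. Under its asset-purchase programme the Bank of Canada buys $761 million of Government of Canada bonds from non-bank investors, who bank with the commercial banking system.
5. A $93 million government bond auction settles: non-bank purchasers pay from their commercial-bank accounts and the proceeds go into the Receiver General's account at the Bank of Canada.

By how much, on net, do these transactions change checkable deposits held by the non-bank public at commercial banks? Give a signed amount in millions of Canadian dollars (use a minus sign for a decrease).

+$767 million

Currency deposit $99 million: non-bank counterparties' bank balances rise → +$99M.
FX purchase $806 million: the counterparty is a bank, so public deposits are unchanged → 0.
OMO sale (to banks) $250 million: the counterparty is a bank, so public deposits are unchanged → 0.
Asset purchase (from non-banks) $761 million: non-bank counterparties' bank balances rise → +$761M.
Government account inflow $93 million: non-bank counterparties' bank balances fall → −$93M.
Net: 99 + 0 + 0 + 761 − 93 = +$767 million.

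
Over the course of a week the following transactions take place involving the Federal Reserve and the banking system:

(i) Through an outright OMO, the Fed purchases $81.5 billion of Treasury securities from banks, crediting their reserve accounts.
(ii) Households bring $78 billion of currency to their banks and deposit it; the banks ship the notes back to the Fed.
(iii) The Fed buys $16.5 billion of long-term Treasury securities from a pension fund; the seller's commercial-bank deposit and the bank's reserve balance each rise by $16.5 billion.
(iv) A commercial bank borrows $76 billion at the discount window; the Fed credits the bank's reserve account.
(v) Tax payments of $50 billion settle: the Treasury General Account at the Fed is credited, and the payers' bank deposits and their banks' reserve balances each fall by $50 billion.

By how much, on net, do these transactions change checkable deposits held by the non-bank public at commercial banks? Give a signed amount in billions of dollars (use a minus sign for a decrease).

Fed balance sheet:
  Assets:      Securities +$98B, Loans to banks +$76B
  Liabilities: Bank reserves +$202B, Currency in circulation −$78B, Government deposits +$50B
Commercial banking system:
  Assets:      Reserves at CB +$202B, Securities −$81.5B
  Liabilities: Checkable deposits +$44.5B, Borrowings from CB +$76B
So the change in checkable deposits held by the non-bank public at commercial banks is +$44.5 billion.

+$44.5 billion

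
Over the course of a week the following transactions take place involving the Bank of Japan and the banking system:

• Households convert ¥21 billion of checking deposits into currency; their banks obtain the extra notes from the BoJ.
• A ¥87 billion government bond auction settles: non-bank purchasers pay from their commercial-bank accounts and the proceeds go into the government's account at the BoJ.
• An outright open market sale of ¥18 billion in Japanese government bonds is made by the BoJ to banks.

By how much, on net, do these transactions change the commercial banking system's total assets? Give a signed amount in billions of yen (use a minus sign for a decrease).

-¥108 billion

BoJ balance sheet:
  Assets:      Securities −¥18B
  Liabilities: Bank reserves −¥126B, Currency in circulation +¥21B, Government deposits +¥87B
Commercial banking system:
  Assets:      Reserves at CB −¥126B, Securities +¥18B
  Liabilities: Checkable deposits −¥108B
Change in total bank assets = -¥108 billion.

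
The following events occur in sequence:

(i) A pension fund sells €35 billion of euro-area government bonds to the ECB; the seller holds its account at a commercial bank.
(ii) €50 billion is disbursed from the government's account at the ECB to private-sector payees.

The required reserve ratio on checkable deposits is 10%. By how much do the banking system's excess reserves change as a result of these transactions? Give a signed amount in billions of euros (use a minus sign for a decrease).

Asset purchase (from non-banks) €35 billion: reserves +€35B, deposits +€35B.
Government spending €50 billion: reserves +€50B, deposits +€50B.
Totals: Δreserves = +€85B, Δdeposits = +€85B.
Δrequired reserves = 10% × +€85B = +€8.5B.
Δexcess reserves = Δreserves − Δrequired = +€85B − (+€8.5B) = +€76.5 billion.

+€76.5 billion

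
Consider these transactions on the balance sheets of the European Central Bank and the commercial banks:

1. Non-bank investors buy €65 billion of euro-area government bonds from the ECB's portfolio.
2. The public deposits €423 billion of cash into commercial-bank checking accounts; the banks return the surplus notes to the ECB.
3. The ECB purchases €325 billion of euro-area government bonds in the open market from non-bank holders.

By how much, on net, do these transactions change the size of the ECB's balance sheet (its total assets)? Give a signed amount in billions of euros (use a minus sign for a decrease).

+€260 billion

Asset sale (to non-banks) €65 billion: an ECB asset is shed → −€65B.
Currency deposit €423 billion: only the composition of liabilities changes → 0.
Asset purchase (from non-banks) €325 billion: an ECB asset is acquired → +€325B.
Net: −65 + 0 + 325 = +€260 billion.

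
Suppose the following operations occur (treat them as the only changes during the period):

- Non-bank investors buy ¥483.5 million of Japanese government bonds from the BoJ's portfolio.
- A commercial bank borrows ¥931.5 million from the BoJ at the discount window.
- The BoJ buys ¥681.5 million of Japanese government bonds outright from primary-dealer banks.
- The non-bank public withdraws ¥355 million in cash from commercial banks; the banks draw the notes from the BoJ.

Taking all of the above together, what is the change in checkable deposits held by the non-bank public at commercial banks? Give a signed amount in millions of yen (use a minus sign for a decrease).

-¥838.5 million

BoJ balance sheet:
  Assets:      Securities +¥198M, Loans to banks +¥931.5M
  Liabilities: Bank reserves +¥774.5M, Currency in circulation +¥355M
Commercial banking system:
  Assets:      Reserves at CB +¥774.5M, Securities −¥681.5M
  Liabilities: Checkable deposits −¥838.5M, Borrowings from CB +¥931.5M
So the change in checkable deposits held by the non-bank public at commercial banks is -¥838.5 million.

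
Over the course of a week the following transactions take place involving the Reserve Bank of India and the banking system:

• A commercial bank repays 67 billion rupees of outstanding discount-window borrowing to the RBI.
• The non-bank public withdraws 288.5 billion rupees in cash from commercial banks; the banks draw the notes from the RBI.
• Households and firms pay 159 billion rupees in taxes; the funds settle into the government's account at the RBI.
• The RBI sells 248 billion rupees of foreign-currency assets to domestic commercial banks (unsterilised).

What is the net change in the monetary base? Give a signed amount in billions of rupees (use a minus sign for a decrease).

Discount-window repayment 67 billion rupees: RBI balance sheet contracts → −67B.
Currency withdrawal 288.5 billion rupees: just a shift between currency and reserves — both are base money → 0.
Government account inflow 159 billion rupees: reserves shift to a non-base liability → −159B.
FX sale 248 billion rupees: RBI balance sheet contracts → −248B.
Net: −67 + 0 − 159 − 248 = -474 billion.

-474 billion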